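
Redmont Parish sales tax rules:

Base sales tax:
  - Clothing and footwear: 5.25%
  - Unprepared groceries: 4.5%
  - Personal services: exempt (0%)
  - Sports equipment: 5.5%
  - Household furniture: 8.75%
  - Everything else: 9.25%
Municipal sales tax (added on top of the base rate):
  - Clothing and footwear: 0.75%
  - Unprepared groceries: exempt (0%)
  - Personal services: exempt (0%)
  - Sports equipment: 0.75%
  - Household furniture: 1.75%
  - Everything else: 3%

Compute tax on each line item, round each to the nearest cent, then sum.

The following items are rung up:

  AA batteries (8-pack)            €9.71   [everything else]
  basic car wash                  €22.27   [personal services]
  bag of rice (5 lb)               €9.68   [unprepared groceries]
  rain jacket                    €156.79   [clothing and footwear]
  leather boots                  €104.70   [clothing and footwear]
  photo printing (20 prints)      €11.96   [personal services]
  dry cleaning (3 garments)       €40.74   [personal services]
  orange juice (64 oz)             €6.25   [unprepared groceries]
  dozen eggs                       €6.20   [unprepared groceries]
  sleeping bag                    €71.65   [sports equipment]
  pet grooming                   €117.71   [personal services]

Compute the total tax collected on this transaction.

AA batteries (8-pack) €9.71: everything else → 9.25% + 3% municipal = 12.25% → €1.19
Basic car wash €22.27: personal services → 0% + 0% municipal = 0% → €0.00
Bag of rice (5 lb) €9.68: unprepared groceries → 4.5% + 0% municipal = 4.5% → €0.44
Rain jacket €156.79: clothing and footwear → 5.25% + 0.75% municipal = 6% → €9.41
Leather boots €104.70: clothing and footwear → 5.25% + 0.75% municipal = 6% → €6.28
Photo printing (20 prints) €11.96: personal services → 0% + 0% municipal = 0% → €0.00
Dry cleaning (3 garments) €40.74: personal services → 0% + 0% municipal = 0% → €0.00
Orange juice (64 oz) €6.25: unprepared groceries → 4.5% + 0% municipal = 4.5% → €0.28
Dozen eggs €6.20: unprepared groceries → 4.5% + 0% municipal = 4.5% → €0.28
Sleeping bag €71.65: sports equipment → 5.5% + 0.75% municipal = 6.25% → €4.48
Pet grooming €117.71: personal services → 0% + 0% municipal = 0% → €0.00
Total tax = €1.19 + €0.44 + €9.41 + €6.28 + €0.28 + €0.28 + €4.48 = €22.36

€22.36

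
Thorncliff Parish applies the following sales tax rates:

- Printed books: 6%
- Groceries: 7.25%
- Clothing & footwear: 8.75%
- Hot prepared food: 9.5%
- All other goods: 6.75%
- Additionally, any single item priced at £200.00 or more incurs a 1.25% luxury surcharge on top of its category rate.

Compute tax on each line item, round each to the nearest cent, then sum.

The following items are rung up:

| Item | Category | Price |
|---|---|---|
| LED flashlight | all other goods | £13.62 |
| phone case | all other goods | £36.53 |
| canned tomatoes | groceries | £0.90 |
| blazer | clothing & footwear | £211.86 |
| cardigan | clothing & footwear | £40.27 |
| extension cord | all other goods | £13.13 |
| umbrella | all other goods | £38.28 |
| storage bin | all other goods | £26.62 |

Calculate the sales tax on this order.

LED flashlight £13.62: all other goods → 6.75% → £0.92
Phone case £36.53: all other goods → 6.75% → £2.47
Canned tomatoes £0.90: groceries → 7.25% → £0.07
Blazer £211.86: clothing & footwear → 8.75% + 1.25% surcharge = 10% → £21.19
Cardigan £40.27: clothing & footwear → 8.75% → £3.52
Extension cord £13.13: all other goods → 6.75% → £0.89
Umbrella £38.28: all other goods → 6.75% → £2.58
Storage bin £26.62: all other goods → 6.75% → £1.80
Total tax = £0.92 + £2.47 + £0.07 + £21.19 + £3.52 + £0.89 + £2.58 + £1.80 = £33.44

£33.44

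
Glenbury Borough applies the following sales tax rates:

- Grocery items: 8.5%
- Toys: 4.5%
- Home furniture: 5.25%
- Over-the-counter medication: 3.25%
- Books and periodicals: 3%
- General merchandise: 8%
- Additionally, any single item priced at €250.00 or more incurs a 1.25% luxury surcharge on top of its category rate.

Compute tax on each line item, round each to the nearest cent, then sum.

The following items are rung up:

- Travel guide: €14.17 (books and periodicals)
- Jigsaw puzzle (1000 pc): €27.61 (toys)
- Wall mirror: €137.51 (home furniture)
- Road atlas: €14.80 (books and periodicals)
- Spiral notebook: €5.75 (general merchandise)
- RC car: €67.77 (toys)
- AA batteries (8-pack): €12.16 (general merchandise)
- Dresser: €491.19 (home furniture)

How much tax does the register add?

Travel guide €14.17: books and periodicals → 3% → €0.43
Jigsaw puzzle (1000 pc) €27.61: toys → 4.5% → €1.24
Wall mirror €137.51: home furniture → 5.25% → €7.22
Road atlas €14.80: books and periodicals → 3% → €0.44
Spiral notebook €5.75: general merchandise → 8% → €0.46
RC car €67.77: toys → 4.5% → €3.05
AA batteries (8-pack) €12.16: general merchandise → 8% → €0.97
Dresser €491.19: home furniture → 5.25% + 1.25% surcharge = 6.5% → €31.93
Total tax = €0.43 + €1.24 + €7.22 + €0.44 + €0.46 + €3.05 + €0.97 + €31.93 = €45.74

€45.74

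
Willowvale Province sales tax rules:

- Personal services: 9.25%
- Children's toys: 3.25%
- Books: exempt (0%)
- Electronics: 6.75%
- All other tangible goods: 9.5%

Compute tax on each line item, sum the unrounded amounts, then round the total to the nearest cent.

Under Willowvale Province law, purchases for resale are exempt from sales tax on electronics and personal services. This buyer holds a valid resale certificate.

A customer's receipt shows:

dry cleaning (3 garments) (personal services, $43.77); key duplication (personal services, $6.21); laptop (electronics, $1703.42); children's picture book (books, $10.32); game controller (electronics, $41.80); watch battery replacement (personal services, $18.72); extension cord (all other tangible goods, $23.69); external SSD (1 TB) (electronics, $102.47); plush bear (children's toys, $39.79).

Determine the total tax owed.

$3.54

Dry cleaning (3 garments) $43.77: personal services, buyer-exempt → 0% → $0.00
Key duplication $6.21: personal services, buyer-exempt → 0% → $0.00
Laptop $1703.42: electronics, buyer-exempt → 0% → $0.00
Children's picture book $10.32: books → 0% → $0.00
Game controller $41.80: electronics, buyer-exempt → 0% → $0.00
Watch battery replacement $18.72: personal services, buyer-exempt → 0% → $0.00
Extension cord $23.69: all other tangible goods → 9.5% → $2.25055
External SSD (1 TB) $102.47: electronics, buyer-exempt → 0% → $0.00
Plush bear $39.79: children's toys → 3.25% → $1.293175
Unrounded tax sum = $3.543725 → $3.54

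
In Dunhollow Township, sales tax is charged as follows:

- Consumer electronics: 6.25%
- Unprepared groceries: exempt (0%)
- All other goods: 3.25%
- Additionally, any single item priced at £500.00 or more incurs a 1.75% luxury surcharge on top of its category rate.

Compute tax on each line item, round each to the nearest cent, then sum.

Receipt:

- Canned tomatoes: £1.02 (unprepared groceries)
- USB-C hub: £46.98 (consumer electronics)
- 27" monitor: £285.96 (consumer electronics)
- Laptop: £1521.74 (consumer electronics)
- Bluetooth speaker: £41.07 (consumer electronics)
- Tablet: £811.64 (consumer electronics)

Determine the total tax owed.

Canned tomatoes £1.02: unprepared groceries → 0% → £0.00
USB-C hub £46.98: consumer electronics → 6.25% → £2.94
27" monitor £285.96: consumer electronics → 6.25% → £17.87
Laptop £1521.74: consumer electronics → 6.25% + 1.75% surcharge = 8% → £121.74
Bluetooth speaker £41.07: consumer electronics → 6.25% → £2.57
Tablet £811.64: consumer electronics → 6.25% + 1.75% surcharge = 8% → £64.93
Total tax = £2.94 + £17.87 + £121.74 + £2.57 + £64.93 = £210.05

£210.05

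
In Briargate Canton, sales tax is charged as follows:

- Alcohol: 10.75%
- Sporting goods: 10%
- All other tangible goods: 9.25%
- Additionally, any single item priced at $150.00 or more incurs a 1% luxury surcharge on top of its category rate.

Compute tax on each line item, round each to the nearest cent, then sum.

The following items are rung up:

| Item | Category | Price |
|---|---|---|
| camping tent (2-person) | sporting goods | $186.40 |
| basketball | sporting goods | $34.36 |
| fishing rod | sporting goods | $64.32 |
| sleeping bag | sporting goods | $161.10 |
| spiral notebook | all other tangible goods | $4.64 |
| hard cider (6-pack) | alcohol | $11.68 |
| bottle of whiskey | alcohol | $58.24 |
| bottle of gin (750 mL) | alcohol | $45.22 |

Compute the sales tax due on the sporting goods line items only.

Camping tent (2-person) $186.40: sporting goods → 10% + 1% surcharge = 11% → $20.50
Basketball $34.36: sporting goods → 10% → $3.44
Fishing rod $64.32: sporting goods → 10% → $6.43
Sleeping bag $161.10: sporting goods → 10% + 1% surcharge = 11% → $17.72
Tax on sporting goods = $20.50 + $3.44 + $6.43 + $17.72 = $48.09

$48.09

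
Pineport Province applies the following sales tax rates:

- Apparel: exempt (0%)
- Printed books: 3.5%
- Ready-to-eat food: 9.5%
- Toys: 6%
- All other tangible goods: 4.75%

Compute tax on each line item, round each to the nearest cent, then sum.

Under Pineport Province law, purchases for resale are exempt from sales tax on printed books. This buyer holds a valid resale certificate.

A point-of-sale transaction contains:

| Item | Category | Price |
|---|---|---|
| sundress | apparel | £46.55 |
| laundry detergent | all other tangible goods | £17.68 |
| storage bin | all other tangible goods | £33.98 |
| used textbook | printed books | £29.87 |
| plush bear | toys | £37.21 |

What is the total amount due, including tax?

Sundress £46.55: apparel → 0% → £0.00
Laundry detergent £17.68: all other tangible goods → 4.75% → £0.84
Storage bin £33.98: all other tangible goods → 4.75% → £1.61
Used textbook £29.87: printed books, buyer-exempt → 0% → £0.00
Plush bear £37.21: toys → 6% → £2.23
Subtotal = £165.29; tax = £4.68; total due = £169.97

£169.97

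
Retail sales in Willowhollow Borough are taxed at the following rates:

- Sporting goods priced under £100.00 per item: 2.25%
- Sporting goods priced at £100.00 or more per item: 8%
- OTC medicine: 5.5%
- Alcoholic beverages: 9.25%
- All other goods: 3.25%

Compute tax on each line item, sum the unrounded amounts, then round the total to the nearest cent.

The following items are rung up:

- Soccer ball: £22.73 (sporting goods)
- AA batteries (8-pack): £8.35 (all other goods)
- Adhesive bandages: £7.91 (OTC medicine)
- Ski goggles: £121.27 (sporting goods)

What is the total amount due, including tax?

£171.18

Soccer ball £22.73: sporting goods, under £100.00 → 2.25% → £0.511425
AA batteries (8-pack) £8.35: all other goods → 3.25% → £0.271375
Adhesive bandages £7.91: OTC medicine → 5.5% → £0.43505
Ski goggles £121.27: sporting goods, £100.00 or more → 8% → £9.7016
Subtotal = £160.26; unrounded tax = £10.91945 → £10.92; total due = £171.18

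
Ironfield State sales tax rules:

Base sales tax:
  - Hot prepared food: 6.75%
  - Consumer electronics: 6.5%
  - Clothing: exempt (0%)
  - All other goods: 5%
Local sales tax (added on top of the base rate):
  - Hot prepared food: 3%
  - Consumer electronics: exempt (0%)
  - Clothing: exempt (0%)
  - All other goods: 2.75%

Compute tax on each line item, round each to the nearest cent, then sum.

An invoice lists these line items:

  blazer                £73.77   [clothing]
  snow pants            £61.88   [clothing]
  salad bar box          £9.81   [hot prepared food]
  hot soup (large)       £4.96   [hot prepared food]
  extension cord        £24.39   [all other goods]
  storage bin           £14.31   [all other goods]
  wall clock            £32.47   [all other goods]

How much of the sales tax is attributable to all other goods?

£5.52

Extension cord £24.39: all other goods → 5% + 2.75% local = 7.75% → £1.89
Storage bin £14.31: all other goods → 5% + 2.75% local = 7.75% → £1.11
Wall clock £32.47: all other goods → 5% + 2.75% local = 7.75% → £2.52
Tax on all other goods = £1.89 + £1.11 + £2.52 = £5.52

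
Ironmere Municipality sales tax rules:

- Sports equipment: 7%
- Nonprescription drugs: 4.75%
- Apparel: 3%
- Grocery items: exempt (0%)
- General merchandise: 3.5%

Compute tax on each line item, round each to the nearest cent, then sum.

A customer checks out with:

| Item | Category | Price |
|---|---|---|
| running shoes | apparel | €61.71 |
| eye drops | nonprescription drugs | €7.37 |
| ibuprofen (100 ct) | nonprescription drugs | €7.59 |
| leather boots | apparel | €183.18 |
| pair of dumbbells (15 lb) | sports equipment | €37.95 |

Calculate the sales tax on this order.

Running shoes €61.71: apparel → 3% → €1.85
Eye drops €7.37: nonprescription drugs → 4.75% → €0.35
Ibuprofen (100 ct) €7.59: nonprescription drugs → 4.75% → €0.36
Leather boots €183.18: apparel → 3% → €5.50
Pair of dumbbells (15 lb) €37.95: sports equipment → 7% → €2.66
Total tax = €1.85 + €0.35 + €0.36 + €5.50 + €2.66 = €10.72

€10.72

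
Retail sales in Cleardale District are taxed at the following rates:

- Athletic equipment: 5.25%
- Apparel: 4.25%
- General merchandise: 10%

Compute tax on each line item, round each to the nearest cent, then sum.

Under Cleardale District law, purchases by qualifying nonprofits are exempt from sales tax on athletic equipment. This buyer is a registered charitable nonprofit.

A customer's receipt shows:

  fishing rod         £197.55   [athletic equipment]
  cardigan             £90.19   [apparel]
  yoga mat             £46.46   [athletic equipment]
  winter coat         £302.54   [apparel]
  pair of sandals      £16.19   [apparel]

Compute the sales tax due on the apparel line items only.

Cardigan £90.19: apparel → 4.25% → £3.83
Winter coat £302.54: apparel → 4.25% → £12.86
Pair of sandals £16.19: apparel → 4.25% → £0.69
Tax on apparel = £3.83 + £12.86 + £0.69 = £17.38

£17.38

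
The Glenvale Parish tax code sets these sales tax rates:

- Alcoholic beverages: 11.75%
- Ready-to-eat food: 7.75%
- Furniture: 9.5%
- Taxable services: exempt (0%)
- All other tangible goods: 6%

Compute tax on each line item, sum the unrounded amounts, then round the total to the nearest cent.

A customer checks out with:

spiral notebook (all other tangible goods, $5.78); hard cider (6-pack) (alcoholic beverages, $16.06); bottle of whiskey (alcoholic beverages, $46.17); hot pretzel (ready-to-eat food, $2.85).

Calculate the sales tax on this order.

$7.88

Spiral notebook $5.78: all other tangible goods → 6% → $0.3468
Hard cider (6-pack) $16.06: alcoholic beverages → 11.75% → $1.88705
Bottle of whiskey $46.17: alcoholic beverages → 11.75% → $5.424975
Hot pretzel $2.85: ready-to-eat food → 7.75% → $0.220875
Unrounded tax sum = $7.8797 → $7.88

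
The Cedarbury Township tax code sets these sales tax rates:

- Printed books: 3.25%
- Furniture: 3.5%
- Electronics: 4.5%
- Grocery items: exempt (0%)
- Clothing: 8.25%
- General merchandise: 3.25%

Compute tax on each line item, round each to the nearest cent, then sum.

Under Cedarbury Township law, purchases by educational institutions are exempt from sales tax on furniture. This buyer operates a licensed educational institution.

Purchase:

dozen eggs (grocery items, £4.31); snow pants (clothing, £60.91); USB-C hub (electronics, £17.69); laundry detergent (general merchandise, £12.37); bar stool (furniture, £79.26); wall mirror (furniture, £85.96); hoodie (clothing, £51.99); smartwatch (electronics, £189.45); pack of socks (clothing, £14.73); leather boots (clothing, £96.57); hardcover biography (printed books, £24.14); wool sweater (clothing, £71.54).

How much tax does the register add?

Dozen eggs £4.31: grocery items → 0% → £0.00
Snow pants £60.91: clothing → 8.25% → £5.03
USB-C hub £17.69: electronics → 4.5% → £0.80
Laundry detergent £12.37: general merchandise → 3.25% → £0.40
Bar stool £79.26: furniture, buyer-exempt → 0% → £0.00
Wall mirror £85.96: furniture, buyer-exempt → 0% → £0.00
Hoodie £51.99: clothing → 8.25% → £4.29
Smartwatch £189.45: electronics → 4.5% → £8.53
Pack of socks £14.73: clothing → 8.25% → £1.22
Leather boots £96.57: clothing → 8.25% → £7.97
Hardcover biography £24.14: printed books → 3.25% → £0.78
Wool sweater £71.54: clothing → 8.25% → £5.90
Total tax = £5.03 + £0.80 + £0.40 + £4.29 + £8.53 + £1.22 + £7.97 + £0.78 + £5.90 = £34.92

£34.92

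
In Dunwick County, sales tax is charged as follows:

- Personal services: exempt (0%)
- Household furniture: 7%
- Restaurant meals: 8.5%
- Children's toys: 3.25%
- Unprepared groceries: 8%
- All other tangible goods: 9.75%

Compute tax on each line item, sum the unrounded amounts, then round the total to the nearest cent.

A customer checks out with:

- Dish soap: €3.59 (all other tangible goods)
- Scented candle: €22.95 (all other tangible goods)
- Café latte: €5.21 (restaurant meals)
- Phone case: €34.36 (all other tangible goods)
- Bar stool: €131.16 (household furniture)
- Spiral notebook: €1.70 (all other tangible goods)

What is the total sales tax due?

Dish soap €3.59: all other tangible goods → 9.75% → €0.350025
Scented candle €22.95: all other tangible goods → 9.75% → €2.237625
Café latte €5.21: restaurant meals → 8.5% → €0.44285
Phone case €34.36: all other tangible goods → 9.75% → €3.3501
Bar stool €131.16: household furniture → 7% → €9.1812
Spiral notebook €1.70: all other tangible goods → 9.75% → €0.16575
Unrounded tax sum = €15.72755 → €15.73

€15.73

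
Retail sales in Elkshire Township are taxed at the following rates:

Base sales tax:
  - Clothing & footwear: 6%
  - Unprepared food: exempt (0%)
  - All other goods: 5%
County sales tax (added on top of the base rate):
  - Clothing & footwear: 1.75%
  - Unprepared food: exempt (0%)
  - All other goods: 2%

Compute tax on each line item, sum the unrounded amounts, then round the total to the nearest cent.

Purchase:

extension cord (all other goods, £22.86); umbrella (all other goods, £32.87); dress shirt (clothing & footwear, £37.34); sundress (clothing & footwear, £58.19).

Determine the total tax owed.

Extension cord £22.86: all other goods → 5% + 2% county = 7% → £1.6002
Umbrella £32.87: all other goods → 5% + 2% county = 7% → £2.3009
Dress shirt £37.34: clothing & footwear → 6% + 1.75% county = 7.75% → £2.89385
Sundress £58.19: clothing & footwear → 6% + 1.75% county = 7.75% → £4.509725
Unrounded tax sum = £11.304675 → £11.30

£11.30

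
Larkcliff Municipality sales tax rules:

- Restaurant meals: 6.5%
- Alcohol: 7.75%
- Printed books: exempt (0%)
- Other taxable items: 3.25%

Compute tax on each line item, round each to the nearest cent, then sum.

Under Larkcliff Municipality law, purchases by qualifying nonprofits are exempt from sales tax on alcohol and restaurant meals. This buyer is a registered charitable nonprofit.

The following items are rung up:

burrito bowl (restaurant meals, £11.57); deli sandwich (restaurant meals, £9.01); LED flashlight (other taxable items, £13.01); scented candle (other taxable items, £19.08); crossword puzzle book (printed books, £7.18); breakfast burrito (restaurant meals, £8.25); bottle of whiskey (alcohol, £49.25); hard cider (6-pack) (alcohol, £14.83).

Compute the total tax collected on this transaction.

Burrito bowl £11.57: restaurant meals, buyer-exempt → 0% → £0.00
Deli sandwich £9.01: restaurant meals, buyer-exempt → 0% → £0.00
LED flashlight £13.01: other taxable items → 3.25% → £0.42
Scented candle £19.08: other taxable items → 3.25% → £0.62
Crossword puzzle book £7.18: printed books → 0% → £0.00
Breakfast burrito £8.25: restaurant meals, buyer-exempt → 0% → £0.00
Bottle of whiskey £49.25: alcohol, buyer-exempt → 0% → £0.00
Hard cider (6-pack) £14.83: alcohol, buyer-exempt → 0% → £0.00
Total tax = £0.42 + £0.62 = £1.04

£1.04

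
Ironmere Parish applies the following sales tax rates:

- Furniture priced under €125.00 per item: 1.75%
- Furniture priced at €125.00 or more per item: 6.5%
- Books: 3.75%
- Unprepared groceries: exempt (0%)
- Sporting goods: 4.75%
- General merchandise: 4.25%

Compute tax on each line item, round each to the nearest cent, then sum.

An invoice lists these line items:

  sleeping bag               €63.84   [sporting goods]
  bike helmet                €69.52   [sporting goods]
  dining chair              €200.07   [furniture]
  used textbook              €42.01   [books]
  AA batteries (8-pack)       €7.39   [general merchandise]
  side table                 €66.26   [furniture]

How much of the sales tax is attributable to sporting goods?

€6.33

Sleeping bag €63.84: sporting goods → 4.75% → €3.03
Bike helmet €69.52: sporting goods → 4.75% → €3.30
Tax on sporting goods = €3.03 + €3.30 = €6.33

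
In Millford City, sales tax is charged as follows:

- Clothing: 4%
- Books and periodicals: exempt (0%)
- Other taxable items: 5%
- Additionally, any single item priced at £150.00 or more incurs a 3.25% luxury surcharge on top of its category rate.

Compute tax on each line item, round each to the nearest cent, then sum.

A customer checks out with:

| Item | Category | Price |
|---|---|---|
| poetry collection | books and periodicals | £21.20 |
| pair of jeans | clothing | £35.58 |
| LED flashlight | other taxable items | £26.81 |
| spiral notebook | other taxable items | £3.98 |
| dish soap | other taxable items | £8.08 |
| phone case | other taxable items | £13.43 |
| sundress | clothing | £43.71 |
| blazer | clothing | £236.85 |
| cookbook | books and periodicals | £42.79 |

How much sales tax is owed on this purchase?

Poetry collection £21.20: books and periodicals → 0% → £0.00
Pair of jeans £35.58: clothing → 4% → £1.42
LED flashlight £26.81: other taxable items → 5% → £1.34
Spiral notebook £3.98: other taxable items → 5% → £0.20
Dish soap £8.08: other taxable items → 5% → £0.40
Phone case £13.43: other taxable items → 5% → £0.67
Sundress £43.71: clothing → 4% → £1.75
Blazer £236.85: clothing → 4% + 3.25% surcharge = 7.25% → £17.17
Cookbook £42.79: books and periodicals → 0% → £0.00
Total tax = £1.42 + £1.34 + £0.20 + £0.40 + £0.67 + £1.75 + £17.17 = £22.95

£22.95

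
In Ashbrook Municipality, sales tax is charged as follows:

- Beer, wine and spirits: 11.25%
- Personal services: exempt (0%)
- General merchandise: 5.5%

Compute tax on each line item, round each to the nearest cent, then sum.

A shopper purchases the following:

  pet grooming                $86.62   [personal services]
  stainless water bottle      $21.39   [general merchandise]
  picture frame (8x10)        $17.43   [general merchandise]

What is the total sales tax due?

Pet grooming $86.62: personal services → 0% → $0.00
Stainless water bottle $21.39: general merchandise → 5.5% → $1.18
Picture frame (8x10) $17.43: general merchandise → 5.5% → $0.96
Total tax = $1.18 + $0.96 = $2.14

$2.14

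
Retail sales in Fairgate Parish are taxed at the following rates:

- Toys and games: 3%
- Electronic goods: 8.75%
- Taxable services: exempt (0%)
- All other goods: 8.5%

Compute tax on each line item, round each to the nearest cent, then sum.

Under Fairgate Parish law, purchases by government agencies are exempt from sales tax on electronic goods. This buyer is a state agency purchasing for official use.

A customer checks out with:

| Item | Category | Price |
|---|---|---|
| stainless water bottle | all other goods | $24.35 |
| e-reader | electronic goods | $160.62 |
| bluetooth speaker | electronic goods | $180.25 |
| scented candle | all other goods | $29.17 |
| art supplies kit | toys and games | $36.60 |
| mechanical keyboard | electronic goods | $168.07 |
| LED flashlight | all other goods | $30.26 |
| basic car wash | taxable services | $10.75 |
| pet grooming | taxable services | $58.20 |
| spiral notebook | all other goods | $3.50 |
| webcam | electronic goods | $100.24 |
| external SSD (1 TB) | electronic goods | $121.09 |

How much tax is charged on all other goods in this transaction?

$7.42

Stainless water bottle $24.35: all other goods → 8.5% → $2.07
Scented candle $29.17: all other goods → 8.5% → $2.48
LED flashlight $30.26: all other goods → 8.5% → $2.57
Spiral notebook $3.50: all other goods → 8.5% → $0.30
Tax on all other goods = $2.07 + $2.48 + $2.57 + $0.30 = $7.42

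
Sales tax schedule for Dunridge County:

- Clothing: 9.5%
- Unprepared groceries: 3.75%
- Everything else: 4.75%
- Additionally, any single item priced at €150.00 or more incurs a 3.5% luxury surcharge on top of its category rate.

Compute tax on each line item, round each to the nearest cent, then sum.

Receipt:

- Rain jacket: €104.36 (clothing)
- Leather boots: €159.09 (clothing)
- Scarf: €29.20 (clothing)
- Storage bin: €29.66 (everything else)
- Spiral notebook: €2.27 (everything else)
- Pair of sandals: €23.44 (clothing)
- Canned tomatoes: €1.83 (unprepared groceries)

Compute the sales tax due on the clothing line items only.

Rain jacket €104.36: clothing → 9.5% → €9.91
Leather boots €159.09: clothing → 9.5% + 3.5% surcharge = 13% → €20.68
Scarf €29.20: clothing → 9.5% → €2.77
Pair of sandals €23.44: clothing → 9.5% → €2.23
Tax on clothing = €9.91 + €20.68 + €2.77 + €2.23 = €35.59

€35.59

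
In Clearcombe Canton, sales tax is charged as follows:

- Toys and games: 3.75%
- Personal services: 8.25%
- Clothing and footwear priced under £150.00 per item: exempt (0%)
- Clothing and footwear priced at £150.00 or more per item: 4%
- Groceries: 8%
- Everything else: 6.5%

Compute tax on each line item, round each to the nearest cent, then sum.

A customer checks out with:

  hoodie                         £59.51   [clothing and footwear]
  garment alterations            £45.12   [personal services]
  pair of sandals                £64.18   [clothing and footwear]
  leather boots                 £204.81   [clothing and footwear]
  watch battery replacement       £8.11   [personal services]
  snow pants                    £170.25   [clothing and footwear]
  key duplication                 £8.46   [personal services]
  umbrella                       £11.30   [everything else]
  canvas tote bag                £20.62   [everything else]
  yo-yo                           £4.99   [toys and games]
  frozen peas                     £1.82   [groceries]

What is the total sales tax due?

Hoodie £59.51: clothing and footwear, under £150.00 → 0% → £0.00
Garment alterations £45.12: personal services → 8.25% → £3.72
Pair of sandals £64.18: clothing and footwear, under £150.00 → 0% → £0.00
Leather boots £204.81: clothing and footwear, £150.00 or more → 4% → £8.19
Watch battery replacement £8.11: personal services → 8.25% → £0.67
Snow pants £170.25: clothing and footwear, £150.00 or more → 4% → £6.81
Key duplication £8.46: personal services → 8.25% → £0.70
Umbrella £11.30: everything else → 6.5% → £0.73
Canvas tote bag £20.62: everything else → 6.5% → £1.34
Yo-yo £4.99: toys and games → 3.75% → £0.19
Frozen peas £1.82: groceries → 8% → £0.15
Total tax = £3.72 + £8.19 + £0.67 + £6.81 + £0.70 + £0.73 + £1.34 + £0.19 + £0.15 = £22.50

£22.50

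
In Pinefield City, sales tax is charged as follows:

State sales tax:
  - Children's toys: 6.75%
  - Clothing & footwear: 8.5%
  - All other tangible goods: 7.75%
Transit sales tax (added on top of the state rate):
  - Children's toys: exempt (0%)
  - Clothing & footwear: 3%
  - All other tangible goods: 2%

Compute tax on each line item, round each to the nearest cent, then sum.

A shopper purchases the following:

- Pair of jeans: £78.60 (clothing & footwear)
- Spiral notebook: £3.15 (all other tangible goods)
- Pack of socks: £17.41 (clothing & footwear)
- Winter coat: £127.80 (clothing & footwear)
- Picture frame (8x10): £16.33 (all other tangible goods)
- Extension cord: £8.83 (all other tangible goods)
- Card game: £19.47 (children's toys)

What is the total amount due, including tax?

Pair of jeans £78.60: clothing & footwear → 8.5% + 3% transit = 11.5% → £9.04
Spiral notebook £3.15: all other tangible goods → 7.75% + 2% transit = 9.75% → £0.31
Pack of socks £17.41: clothing & footwear → 8.5% + 3% transit = 11.5% → £2.00
Winter coat £127.80: clothing & footwear → 8.5% + 3% transit = 11.5% → £14.70
Picture frame (8x10) £16.33: all other tangible goods → 7.75% + 2% transit = 9.75% → £1.59
Extension cord £8.83: all other tangible goods → 7.75% + 2% transit = 9.75% → £0.86
Card game £19.47: children's toys → 6.75% + 0% transit = 6.75% → £1.31
Subtotal = £271.59; tax = £29.81; total due = £301.40

£301.40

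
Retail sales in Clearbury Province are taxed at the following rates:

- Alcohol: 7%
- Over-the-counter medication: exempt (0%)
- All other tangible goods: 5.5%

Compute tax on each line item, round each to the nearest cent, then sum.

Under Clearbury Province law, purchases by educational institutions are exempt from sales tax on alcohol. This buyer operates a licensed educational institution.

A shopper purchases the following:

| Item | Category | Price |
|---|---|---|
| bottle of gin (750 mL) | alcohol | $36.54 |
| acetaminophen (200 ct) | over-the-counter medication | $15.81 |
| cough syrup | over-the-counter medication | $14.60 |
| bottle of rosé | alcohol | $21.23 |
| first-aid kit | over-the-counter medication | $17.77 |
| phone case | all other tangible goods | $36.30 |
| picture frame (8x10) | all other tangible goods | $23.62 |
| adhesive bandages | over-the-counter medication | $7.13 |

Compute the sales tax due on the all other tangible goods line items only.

Phone case $36.30: all other tangible goods → 5.5% → $2.00
Picture frame (8x10) $23.62: all other tangible goods → 5.5% → $1.30
Tax on all other tangible goods = $2.00 + $1.30 = $3.30

$3.30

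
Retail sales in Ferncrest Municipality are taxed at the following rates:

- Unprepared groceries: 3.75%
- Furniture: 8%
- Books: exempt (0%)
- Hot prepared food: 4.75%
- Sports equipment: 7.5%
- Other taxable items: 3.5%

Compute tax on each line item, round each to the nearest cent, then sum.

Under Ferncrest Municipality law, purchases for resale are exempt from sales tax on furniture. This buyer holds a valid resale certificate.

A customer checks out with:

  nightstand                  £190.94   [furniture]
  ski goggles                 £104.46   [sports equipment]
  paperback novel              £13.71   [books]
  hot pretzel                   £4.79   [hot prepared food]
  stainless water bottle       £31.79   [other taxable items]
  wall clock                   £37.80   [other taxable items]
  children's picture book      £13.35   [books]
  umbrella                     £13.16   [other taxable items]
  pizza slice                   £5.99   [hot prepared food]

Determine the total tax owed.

£11.23

Nightstand £190.94: furniture, buyer-exempt → 0% → £0.00
Ski goggles £104.46: sports equipment → 7.5% → £7.83
Paperback novel £13.71: books → 0% → £0.00
Hot pretzel £4.79: hot prepared food → 4.75% → £0.23
Stainless water bottle £31.79: other taxable items → 3.5% → £1.11
Wall clock £37.80: other taxable items → 3.5% → £1.32
Children's picture book £13.35: books → 0% → £0.00
Umbrella £13.16: other taxable items → 3.5% → £0.46
Pizza slice £5.99: hot prepared food → 4.75% → £0.28
Total tax = £7.83 + £0.23 + £1.11 + £1.32 + £0.46 + £0.28 = £11.23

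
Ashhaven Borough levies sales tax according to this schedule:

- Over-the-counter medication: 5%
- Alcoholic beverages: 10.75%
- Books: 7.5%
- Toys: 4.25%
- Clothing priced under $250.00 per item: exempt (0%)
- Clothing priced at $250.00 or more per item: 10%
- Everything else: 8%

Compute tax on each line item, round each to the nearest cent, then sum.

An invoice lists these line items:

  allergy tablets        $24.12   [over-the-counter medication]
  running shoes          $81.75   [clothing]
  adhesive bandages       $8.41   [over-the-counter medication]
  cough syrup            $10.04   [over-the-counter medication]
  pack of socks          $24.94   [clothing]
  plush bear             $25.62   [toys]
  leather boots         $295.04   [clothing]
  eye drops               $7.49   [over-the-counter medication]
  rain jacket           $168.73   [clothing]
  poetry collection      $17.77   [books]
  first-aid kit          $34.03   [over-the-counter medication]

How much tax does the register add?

$36.12

Allergy tablets $24.12: over-the-counter medication → 5% → $1.21
Running shoes $81.75: clothing, under $250.00 → 0% → $0.00
Adhesive bandages $8.41: over-the-counter medication → 5% → $0.42
Cough syrup $10.04: over-the-counter medication → 5% → $0.50
Pack of socks $24.94: clothing, under $250.00 → 0% → $0.00
Plush bear $25.62: toys → 4.25% → $1.09
Leather boots $295.04: clothing, $250.00 or more → 10% → $29.50
Eye drops $7.49: over-the-counter medication → 5% → $0.37
Rain jacket $168.73: clothing, under $250.00 → 0% → $0.00
Poetry collection $17.77: books → 7.5% → $1.33
First-aid kit $34.03: over-the-counter medication → 5% → $1.70
Total tax = $1.21 + $0.42 + $0.50 + $1.09 + $29.50 + $0.37 + $1.33 + $1.70 = $36.12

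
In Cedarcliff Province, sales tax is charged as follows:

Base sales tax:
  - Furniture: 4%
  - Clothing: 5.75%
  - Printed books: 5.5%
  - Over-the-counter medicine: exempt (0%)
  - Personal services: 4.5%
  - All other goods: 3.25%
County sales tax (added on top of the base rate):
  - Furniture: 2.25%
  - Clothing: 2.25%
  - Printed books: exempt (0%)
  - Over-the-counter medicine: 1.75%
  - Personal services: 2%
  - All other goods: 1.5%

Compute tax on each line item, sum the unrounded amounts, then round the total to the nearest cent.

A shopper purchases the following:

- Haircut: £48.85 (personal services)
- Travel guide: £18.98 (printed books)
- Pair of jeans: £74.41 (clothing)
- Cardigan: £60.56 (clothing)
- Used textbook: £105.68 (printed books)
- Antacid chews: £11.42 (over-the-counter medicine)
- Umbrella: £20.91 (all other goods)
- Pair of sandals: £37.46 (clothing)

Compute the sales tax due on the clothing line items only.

Pair of jeans £74.41: clothing → 5.75% + 2.25% county = 8% → £5.9528
Cardigan £60.56: clothing → 5.75% + 2.25% county = 8% → £4.8448
Pair of sandals £37.46: clothing → 5.75% + 2.25% county = 8% → £2.9968
Tax on clothing: unrounded sum = £13.7944 → £13.79

£13.79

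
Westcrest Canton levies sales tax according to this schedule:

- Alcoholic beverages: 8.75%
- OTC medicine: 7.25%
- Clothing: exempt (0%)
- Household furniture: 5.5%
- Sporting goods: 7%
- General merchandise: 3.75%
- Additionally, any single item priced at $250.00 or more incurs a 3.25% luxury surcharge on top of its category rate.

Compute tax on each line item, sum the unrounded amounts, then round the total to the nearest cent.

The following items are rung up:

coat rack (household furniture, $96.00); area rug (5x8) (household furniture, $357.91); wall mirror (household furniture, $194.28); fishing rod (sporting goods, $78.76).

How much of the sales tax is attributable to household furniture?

Coat rack $96.00: household furniture → 5.5% → $5.28
Area rug (5x8) $357.91: household furniture → 5.5% + 3.25% surcharge = 8.75% → $31.317125
Wall mirror $194.28: household furniture → 5.5% → $10.6854
Tax on household furniture: unrounded sum = $47.282525 → $47.28

$47.28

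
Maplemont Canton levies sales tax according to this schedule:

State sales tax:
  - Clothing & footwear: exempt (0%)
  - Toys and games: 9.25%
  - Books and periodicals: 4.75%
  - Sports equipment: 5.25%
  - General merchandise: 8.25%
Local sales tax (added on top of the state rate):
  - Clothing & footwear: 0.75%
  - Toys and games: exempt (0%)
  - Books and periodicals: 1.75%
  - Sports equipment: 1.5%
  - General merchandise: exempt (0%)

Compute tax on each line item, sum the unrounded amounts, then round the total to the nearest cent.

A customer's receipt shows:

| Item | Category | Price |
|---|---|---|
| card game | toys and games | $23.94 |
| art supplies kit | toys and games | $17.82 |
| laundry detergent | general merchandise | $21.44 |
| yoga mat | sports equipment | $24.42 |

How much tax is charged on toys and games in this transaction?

$3.86

Card game $23.94: toys and games → 9.25% + 0% local = 9.25% → $2.21445
Art supplies kit $17.82: toys and games → 9.25% + 0% local = 9.25% → $1.64835
Tax on toys and games: unrounded sum = $3.8628 → $3.86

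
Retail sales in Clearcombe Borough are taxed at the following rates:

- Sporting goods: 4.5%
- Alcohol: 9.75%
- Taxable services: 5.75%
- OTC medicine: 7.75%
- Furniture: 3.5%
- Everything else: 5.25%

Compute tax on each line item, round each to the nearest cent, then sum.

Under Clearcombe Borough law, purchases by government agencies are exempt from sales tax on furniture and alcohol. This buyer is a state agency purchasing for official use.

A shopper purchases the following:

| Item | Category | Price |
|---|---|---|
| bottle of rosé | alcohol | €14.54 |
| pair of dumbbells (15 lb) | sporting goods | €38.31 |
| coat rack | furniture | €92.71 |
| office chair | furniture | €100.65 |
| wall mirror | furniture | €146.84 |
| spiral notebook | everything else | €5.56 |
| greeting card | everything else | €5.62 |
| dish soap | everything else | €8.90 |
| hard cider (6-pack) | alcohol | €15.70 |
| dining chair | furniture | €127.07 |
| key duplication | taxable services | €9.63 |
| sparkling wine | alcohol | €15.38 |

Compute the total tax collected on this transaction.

€3.33

Bottle of rosé €14.54: alcohol, buyer-exempt → 0% → €0.00
Pair of dumbbells (15 lb) €38.31: sporting goods → 4.5% → €1.72
Coat rack €92.71: furniture, buyer-exempt → 0% → €0.00
Office chair €100.65: furniture, buyer-exempt → 0% → €0.00
Wall mirror €146.84: furniture, buyer-exempt → 0% → €0.00
Spiral notebook €5.56: everything else → 5.25% → €0.29
Greeting card €5.62: everything else → 5.25% → €0.30
Dish soap €8.90: everything else → 5.25% → €0.47
Hard cider (6-pack) €15.70: alcohol, buyer-exempt → 0% → €0.00
Dining chair €127.07: furniture, buyer-exempt → 0% → €0.00
Key duplication €9.63: taxable services → 5.75% → €0.55
Sparkling wine €15.38: alcohol, buyer-exempt → 0% → €0.00
Total tax = €1.72 + €0.29 + €0.30 + €0.47 + €0.55 = €3.33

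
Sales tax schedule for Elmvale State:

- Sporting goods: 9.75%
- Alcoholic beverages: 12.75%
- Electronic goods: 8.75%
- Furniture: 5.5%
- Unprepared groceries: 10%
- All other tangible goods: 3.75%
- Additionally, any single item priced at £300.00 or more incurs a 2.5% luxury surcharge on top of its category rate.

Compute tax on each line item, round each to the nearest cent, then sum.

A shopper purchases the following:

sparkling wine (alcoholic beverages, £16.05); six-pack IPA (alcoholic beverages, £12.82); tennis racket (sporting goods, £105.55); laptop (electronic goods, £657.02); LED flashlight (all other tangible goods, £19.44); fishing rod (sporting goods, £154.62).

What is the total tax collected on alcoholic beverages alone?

£3.68

Sparkling wine £16.05: alcoholic beverages → 12.75% → £2.05
Six-pack IPA £12.82: alcoholic beverages → 12.75% → £1.63
Tax on alcoholic beverages = £2.05 + £1.63 = £3.68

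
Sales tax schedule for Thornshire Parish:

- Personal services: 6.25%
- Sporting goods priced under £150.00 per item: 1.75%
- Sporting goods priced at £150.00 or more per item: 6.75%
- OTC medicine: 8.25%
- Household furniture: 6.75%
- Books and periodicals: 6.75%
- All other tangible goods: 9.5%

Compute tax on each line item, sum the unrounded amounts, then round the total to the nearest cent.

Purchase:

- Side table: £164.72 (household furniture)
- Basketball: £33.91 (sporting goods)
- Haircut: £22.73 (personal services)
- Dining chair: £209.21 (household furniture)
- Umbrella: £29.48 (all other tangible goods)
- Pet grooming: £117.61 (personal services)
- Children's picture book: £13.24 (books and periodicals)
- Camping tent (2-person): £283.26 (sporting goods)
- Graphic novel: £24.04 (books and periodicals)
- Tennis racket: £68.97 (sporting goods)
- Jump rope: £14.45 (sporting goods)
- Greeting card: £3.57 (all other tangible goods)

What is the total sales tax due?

Side table £164.72: household furniture → 6.75% → £11.1186
Basketball £33.91: sporting goods, under £150.00 → 1.75% → £0.593425
Haircut £22.73: personal services → 6.25% → £1.420625
Dining chair £209.21: household furniture → 6.75% → £14.121675
Umbrella £29.48: all other tangible goods → 9.5% → £2.8006
Pet grooming £117.61: personal services → 6.25% → £7.350625
Children's picture book £13.24: books and periodicals → 6.75% → £0.8937
Camping tent (2-person) £283.26: sporting goods, £150.00 or more → 6.75% → £19.12005
Graphic novel £24.04: books and periodicals → 6.75% → £1.6227
Tennis racket £68.97: sporting goods, under £150.00 → 1.75% → £1.206975
Jump rope £14.45: sporting goods, under £150.00 → 1.75% → £0.252875
Greeting card £3.57: all other tangible goods → 9.5% → £0.33915
Unrounded tax sum = £60.841 → £60.84

£60.84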